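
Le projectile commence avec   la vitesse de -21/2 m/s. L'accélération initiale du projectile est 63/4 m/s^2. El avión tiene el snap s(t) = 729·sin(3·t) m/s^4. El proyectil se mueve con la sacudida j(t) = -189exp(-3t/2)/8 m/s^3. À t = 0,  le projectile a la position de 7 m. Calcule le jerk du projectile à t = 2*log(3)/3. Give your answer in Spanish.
De la ecuación de la sacudida j(t) = -189·exp(-3·t/2)/8, sustituimos t = 2*log(3)/3 para obtener j = -63/8.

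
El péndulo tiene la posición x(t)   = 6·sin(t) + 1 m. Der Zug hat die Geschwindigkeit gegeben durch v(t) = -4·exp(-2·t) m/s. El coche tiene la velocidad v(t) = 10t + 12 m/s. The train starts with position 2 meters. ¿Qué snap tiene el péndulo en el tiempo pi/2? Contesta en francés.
En partant de la position x(t) = 6·sin(t) + 1, nous prenons 4 dérivées. En dérivant la position, nous obtenons la vitesse: v(t) = 6·cos(t). En dérivant la vitesse, nous obtenons l'accélération: a(t) = -6·sin(t). La dérivée de l'accélération donne le jerk: j(t) = -6·cos(t). En prenant d/dt de j(t), nous trouvons s(t) = 6·sin(t). En utilisant s(t) = 6·sin(t) et en substituant t = pi/2, nous trouvons s = 6.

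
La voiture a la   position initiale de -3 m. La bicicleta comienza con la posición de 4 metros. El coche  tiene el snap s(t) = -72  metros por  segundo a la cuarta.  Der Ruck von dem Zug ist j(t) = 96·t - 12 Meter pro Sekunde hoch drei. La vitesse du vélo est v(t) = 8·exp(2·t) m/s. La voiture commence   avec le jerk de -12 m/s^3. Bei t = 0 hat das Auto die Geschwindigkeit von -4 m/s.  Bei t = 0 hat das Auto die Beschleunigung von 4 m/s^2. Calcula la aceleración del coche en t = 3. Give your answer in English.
We must find the integral of our snap equation s(t) = -72 2 times. Finding the integral of s(t) and using j(0) = -12: j(t) = -72·t - 12. The integral of jerk is acceleration. Using a(0) = 4, we get a(t) = -36·t^2 - 12·t + 4. From the given acceleration equation a(t) = -36·t^2 - 12·t + 4, we substitute t = 3 to get a = -356.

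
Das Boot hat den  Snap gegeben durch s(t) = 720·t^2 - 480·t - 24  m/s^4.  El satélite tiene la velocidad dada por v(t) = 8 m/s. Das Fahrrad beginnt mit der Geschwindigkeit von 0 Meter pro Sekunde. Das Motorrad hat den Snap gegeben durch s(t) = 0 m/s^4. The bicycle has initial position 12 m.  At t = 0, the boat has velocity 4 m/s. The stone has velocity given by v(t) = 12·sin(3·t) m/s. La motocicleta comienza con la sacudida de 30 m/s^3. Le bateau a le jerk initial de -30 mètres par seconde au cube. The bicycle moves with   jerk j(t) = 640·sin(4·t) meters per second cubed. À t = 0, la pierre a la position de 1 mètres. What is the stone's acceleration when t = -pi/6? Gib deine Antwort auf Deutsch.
Ausgehend von der Geschwindigkeit v(t) = 12·sin(3·t), nehmen wir 1 Ableitung. Die Ableitung von der Geschwindigkeit ergibt die Beschleunigung: a(t) = 36·cos(3·t). Aus der Gleichung für die Beschleunigung a(t) = 36·cos(3·t), setzen wir t = -pi/6 ein und erhalten a = 0.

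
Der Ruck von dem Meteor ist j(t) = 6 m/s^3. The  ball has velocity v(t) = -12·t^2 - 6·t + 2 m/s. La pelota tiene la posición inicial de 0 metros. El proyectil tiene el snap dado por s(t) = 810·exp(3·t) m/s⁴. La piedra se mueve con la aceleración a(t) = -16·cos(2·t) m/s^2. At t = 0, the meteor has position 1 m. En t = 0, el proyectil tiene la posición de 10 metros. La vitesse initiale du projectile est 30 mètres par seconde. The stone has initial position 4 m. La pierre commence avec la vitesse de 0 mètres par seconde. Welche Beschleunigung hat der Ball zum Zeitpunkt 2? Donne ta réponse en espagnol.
Debemos derivar nuestra ecuación de la velocidad v(t) = -12·t^2 - 6·t + 2 1 vez. La derivada de la velocidad da la aceleración: a(t) = -24·t - 6. Tenemos la aceleración a(t) = -24·t - 6. Sustituyendo t = 2: a(2) = -54.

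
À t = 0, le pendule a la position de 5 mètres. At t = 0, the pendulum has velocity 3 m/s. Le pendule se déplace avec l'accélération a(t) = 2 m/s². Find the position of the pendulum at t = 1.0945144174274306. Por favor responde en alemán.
Ausgehend von der Beschleunigung a(t) = 2, nehmen wir 2 Stammfunktionen. Mit ∫a(t)dt und Anwendung von v(0) = 3, finden wir v(t) = 2·t + 3. Das Integral von der Geschwindigkeit, mit x(0) = 5, ergibt die Position: x(t) = t^2 + 3·t + 5. Wir haben die Position x(t) = t^2 + 3·t + 5. Durch Einsetzen von t = 1.0945144174274306: x(1.0945144174274306) = 9.48150506223880.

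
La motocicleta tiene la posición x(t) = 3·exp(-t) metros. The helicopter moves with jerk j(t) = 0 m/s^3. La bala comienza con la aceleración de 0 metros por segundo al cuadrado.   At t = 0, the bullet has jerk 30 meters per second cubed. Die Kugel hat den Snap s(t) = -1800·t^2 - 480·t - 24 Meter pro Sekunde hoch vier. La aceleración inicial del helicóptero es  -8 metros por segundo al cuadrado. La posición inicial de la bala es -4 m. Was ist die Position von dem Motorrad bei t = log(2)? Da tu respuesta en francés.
En utilisant x(t) = 3·exp(-t) et en substituant t = log(2), nous trouvons x = 3/2.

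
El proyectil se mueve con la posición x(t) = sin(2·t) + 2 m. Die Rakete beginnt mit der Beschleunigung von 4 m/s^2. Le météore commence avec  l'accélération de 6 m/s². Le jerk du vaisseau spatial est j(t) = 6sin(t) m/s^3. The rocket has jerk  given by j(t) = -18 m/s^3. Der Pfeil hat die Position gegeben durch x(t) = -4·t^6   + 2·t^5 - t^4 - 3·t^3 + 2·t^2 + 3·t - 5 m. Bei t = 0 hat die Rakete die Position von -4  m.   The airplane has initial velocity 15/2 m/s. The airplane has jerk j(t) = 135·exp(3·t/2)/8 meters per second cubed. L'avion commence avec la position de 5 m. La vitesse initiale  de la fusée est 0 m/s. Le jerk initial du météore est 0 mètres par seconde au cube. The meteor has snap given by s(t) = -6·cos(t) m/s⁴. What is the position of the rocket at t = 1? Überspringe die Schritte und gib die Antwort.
The answer is -5.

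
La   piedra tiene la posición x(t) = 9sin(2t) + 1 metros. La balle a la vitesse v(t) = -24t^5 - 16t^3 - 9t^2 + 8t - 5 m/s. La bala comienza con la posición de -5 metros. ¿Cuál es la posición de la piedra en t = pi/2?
De la ecuación de la posición x(t) = 9·sin(2·t) + 1, sustituimos t = pi/2 para obtener x = 1.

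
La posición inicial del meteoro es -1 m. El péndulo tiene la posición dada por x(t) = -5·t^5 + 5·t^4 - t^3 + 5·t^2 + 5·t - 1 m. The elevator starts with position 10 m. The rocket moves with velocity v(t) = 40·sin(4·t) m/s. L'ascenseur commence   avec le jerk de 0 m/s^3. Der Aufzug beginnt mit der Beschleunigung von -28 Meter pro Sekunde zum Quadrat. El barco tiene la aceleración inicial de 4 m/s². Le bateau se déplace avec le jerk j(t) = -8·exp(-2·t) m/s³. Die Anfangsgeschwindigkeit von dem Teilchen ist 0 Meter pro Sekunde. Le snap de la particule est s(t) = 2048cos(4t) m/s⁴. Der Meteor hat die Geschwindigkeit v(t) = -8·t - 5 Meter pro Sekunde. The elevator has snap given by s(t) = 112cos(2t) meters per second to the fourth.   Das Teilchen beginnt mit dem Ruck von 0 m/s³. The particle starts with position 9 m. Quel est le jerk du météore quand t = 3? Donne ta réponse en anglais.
To solve this, we need to take 2 derivatives of our velocity equation v(t) = -8·t - 5. Differentiating velocity, we get acceleration: a(t) = -8. The derivative of acceleration gives jerk: j(t) = 0. From the given jerk equation j(t) = 0, we substitute t = 3 to get j = 0.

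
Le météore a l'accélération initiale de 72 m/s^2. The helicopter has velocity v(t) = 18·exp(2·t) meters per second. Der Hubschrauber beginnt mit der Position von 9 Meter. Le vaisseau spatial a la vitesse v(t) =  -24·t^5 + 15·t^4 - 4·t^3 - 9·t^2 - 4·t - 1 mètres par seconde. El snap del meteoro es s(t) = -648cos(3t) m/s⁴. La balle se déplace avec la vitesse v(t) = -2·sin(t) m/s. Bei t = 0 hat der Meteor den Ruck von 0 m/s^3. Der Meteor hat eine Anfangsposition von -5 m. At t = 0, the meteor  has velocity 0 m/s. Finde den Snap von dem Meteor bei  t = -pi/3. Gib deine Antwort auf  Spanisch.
De la ecuación del snap s(t) = -648·cos(3·t), sustituimos t = -pi/3 para obtener s = 648.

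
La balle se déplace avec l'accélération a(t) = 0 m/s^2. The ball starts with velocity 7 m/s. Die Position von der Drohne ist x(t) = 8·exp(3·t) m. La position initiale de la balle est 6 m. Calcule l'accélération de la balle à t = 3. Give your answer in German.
Aus der Gleichung für die Beschleunigung a(t) = 0, setzen wir t = 3 ein und erhalten a = 0.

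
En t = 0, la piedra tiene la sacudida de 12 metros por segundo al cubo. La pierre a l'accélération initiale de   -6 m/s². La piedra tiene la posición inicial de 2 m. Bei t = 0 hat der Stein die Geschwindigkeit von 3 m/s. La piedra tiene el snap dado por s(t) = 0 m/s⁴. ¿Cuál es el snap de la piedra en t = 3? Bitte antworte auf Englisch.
Using s(t) = 0 and substituting t = 3, we find s = 0.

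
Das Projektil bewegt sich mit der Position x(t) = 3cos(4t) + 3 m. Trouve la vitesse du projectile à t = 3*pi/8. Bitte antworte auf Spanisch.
Partiendo de la posición x(t) = 3·cos(4·t) + 3, tomamos 1 derivada. La derivada de la posición da la velocidad: v(t) = -12·sin(4·t). Tenemos la velocidad v(t) = -12·sin(4·t). Sustituyendo t = 3*pi/8: v(3*pi/8) = 12.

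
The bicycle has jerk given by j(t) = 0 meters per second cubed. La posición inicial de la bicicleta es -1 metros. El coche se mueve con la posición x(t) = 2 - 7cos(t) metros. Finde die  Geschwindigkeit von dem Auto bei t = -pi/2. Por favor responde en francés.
Pour résoudre ceci, nous devons prendre 1 dérivée de notre équation de la position x(t) = 2 - 7·cos(t). En dérivant la position, nous obtenons la vitesse: v(t) = 7·sin(t). En utilisant v(t) = 7·sin(t) et en substituant t = -pi/2, nous trouvons v = -7.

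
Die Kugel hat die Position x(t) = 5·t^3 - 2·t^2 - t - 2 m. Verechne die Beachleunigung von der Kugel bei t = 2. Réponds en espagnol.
Partiendo de la posición x(t) = 5·t^3 - 2·t^2 - t - 2, tomamos 2 derivadas. La derivada de la posición da la velocidad: v(t) = 15·t^2 - 4·t - 1. La derivada de la velocidad da la aceleración: a(t) = 30·t - 4. Tenemos la aceleración a(t) = 30·t - 4. Sustituyendo t = 2: a(2) = 56.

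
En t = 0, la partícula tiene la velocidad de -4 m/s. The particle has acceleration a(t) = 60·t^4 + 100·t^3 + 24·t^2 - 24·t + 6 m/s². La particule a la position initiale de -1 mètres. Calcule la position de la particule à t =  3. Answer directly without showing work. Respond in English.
The answer is 2741.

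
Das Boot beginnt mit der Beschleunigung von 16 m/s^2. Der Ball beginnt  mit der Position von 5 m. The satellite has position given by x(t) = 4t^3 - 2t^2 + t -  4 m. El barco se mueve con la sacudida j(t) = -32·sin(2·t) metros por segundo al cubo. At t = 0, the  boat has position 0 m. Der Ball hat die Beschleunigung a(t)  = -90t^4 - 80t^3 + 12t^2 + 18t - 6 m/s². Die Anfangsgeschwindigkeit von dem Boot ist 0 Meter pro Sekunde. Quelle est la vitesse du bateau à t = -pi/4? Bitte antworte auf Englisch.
To find the answer, we compute 2 antiderivatives of j(t) = -32·sin(2·t). The antiderivative of jerk, with a(0) = 16, gives acceleration: a(t) = 16·cos(2·t). The integral of acceleration is velocity. Using v(0) = 0, we get v(t) = 8·sin(2·t). Using v(t) = 8·sin(2·t) and substituting t = -pi/4, we find v = -8.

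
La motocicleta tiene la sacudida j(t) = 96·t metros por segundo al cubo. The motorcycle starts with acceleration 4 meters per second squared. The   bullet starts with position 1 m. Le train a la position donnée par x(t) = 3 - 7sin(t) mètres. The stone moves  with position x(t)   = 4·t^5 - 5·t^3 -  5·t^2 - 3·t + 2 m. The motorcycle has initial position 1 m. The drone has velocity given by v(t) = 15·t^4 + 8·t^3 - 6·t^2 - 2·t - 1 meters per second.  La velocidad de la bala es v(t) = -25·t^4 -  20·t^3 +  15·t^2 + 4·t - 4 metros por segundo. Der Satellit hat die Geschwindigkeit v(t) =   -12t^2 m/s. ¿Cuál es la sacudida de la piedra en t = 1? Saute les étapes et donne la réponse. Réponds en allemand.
j(1) = 210.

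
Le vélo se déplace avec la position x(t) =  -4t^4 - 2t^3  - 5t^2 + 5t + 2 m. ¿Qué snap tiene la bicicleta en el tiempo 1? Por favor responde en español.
Debemos derivar nuestra ecuación de la posición x(t) = -4·t^4 - 2·t^3 - 5·t^2 + 5·t + 2 4 veces. Derivando la posición, obtenemos la velocidad: v(t) = -16·t^3 - 6·t^2 - 10·t + 5. Tomando d/dt de v(t), encontramos a(t) = -48·t^2 - 12·t - 10. La derivada de la aceleración da la sacudida: j(t) = -96·t - 12. La derivada de la sacudida da el snap: s(t) = -96. Tenemos el snap s(t) = -96. Sustituyendo t = 1: s(1) = -96.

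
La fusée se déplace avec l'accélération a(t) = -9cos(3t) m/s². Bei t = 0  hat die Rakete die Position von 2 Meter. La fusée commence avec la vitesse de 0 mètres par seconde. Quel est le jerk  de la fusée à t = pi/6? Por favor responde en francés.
Pour résoudre ceci, nous devons prendre 1 dérivée de notre équation de l'accélération a(t) = -9·cos(3·t). En dérivant l'accélération, nous obtenons le jerk: j(t) = 27·sin(3·t). De l'équation du jerk j(t) = 27·sin(3·t), nous substituons t = pi/6 pour obtenir j = 27.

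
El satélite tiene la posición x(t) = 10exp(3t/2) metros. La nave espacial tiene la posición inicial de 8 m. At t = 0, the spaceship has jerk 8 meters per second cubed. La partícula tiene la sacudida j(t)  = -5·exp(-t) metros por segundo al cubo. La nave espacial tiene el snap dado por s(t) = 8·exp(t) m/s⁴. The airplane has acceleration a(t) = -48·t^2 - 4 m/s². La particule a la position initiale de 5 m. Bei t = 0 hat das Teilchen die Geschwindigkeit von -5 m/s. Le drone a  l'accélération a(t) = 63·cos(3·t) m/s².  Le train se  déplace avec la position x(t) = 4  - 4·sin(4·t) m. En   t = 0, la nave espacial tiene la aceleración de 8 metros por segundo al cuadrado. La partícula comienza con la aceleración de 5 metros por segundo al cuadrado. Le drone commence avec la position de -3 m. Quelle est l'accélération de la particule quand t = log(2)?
Nous devons trouver la primitive de notre équation du jerk j(t) = -5·exp(-t) 1 fois. En intégrant le jerk et en utilisant la condition initiale a(0) = 5, nous obtenons a(t) = 5·exp(-t). Nous avons l'accélération a(t) = 5·exp(-t). En substituant t = log(2): a(log(2)) = 5/2.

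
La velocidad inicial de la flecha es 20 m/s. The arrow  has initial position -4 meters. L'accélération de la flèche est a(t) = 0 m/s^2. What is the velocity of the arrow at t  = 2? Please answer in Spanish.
Necesitamos integrar nuestra ecuación de la aceleración a(t) = 0 1 vez. La integral de la aceleración, con v(0) = 20, da la velocidad: v(t) = 20. Usando v(t) = 20 y sustituyendo t = 2, encontramos v = 20.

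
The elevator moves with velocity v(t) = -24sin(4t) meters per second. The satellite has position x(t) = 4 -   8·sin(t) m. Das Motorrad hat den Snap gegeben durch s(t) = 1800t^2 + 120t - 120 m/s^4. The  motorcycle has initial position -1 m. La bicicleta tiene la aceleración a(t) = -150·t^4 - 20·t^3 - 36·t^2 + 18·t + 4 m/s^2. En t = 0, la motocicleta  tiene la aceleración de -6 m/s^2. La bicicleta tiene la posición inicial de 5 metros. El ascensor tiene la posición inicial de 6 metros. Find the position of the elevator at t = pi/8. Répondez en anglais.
We must find the antiderivative of our velocity equation v(t) = -24·sin(4·t) 1 time. Integrating velocity and using the initial condition x(0) = 6, we get x(t) = 6·cos(4·t). We have position x(t) = 6·cos(4·t). Substituting t = pi/8: x(pi/8) = 0.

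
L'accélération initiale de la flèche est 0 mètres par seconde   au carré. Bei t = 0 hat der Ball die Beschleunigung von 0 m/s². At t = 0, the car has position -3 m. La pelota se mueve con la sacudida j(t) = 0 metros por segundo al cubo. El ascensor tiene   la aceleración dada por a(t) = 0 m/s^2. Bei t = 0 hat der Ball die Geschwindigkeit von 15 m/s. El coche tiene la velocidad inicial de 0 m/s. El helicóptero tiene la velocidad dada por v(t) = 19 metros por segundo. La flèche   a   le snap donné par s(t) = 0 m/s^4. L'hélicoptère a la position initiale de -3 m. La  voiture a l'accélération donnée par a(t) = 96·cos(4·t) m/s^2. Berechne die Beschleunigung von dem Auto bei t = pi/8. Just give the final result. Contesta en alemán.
Bei t = pi/8, a = 0.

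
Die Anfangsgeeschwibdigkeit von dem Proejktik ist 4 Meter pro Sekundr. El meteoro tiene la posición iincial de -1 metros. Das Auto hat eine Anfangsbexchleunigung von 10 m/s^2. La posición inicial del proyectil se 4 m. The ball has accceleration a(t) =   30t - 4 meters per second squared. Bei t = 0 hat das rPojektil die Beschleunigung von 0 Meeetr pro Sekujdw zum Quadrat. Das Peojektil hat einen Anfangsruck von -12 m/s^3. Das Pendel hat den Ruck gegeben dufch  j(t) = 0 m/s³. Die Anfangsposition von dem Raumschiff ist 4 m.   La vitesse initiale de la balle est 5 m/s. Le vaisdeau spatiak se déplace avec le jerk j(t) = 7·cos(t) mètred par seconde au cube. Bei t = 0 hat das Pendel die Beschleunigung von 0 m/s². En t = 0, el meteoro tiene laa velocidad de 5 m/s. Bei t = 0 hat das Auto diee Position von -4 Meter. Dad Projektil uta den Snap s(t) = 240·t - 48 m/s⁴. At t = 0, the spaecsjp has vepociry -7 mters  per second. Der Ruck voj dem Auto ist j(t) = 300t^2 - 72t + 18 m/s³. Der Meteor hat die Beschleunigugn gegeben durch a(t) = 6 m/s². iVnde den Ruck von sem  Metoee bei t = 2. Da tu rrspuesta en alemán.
Ausgehend von der Beschleunigung a(t) = 6, nehmen wir 1 Ableitung. Mit d/dt von a(t) finden wir j(t) = 0. Mit j(t) = 0 und Einsetzen von t = 2, finden wir j = 0.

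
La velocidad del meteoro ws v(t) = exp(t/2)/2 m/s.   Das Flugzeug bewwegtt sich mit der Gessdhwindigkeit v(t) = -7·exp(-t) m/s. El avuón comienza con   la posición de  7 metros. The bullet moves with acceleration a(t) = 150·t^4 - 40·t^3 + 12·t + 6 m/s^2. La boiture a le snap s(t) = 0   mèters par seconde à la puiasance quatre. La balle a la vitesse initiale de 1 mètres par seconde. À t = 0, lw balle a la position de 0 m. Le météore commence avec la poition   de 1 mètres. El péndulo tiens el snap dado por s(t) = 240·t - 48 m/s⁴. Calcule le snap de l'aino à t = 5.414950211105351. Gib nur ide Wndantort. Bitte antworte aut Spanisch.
s(5.414950211105351) = 0.0311469154211454.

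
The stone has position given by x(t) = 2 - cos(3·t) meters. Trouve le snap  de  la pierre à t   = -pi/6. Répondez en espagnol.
Para resolver esto, necesitamos tomar 4 derivadas de nuestra ecuación de la posición x(t) = 2 - cos(3·t). La derivada de la posición da la velocidad: v(t) = 3·sin(3·t). Tomando d/dt de v(t), encontramos a(t) = 9·cos(3·t). Derivando la aceleración, obtenemos la sacudida: j(t) = -27·sin(3·t). La derivada de la sacudida da el snap: s(t) = -81·cos(3·t). Tenemos el snap s(t) = -81·cos(3·t). Sustituyendo t = -pi/6: s(-pi/6) = 0.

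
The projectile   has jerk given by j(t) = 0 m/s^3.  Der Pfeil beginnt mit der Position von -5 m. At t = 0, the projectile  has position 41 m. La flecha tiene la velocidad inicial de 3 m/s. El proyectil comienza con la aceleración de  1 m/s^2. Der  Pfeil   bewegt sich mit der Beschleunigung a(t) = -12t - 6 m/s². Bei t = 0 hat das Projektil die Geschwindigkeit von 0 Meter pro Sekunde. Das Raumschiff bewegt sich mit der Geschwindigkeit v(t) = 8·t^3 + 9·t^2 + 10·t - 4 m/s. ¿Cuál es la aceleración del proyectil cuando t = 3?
Partiendo de la sacudida j(t) = 0, tomamos 1 integral. Integrando la sacudida y usando la condición inicial a(0) = 1, obtenemos a(t) = 1. Tenemos la aceleración a(t) = 1. Sustituyendo t = 3: a(3) = 1.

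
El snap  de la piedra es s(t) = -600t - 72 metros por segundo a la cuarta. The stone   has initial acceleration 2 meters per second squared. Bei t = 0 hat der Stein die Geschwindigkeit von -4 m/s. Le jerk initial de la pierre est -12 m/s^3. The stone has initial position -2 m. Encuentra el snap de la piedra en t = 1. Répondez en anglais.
From the given snap equation s(t) = -600·t - 72, we substitute t = 1 to get s = -672.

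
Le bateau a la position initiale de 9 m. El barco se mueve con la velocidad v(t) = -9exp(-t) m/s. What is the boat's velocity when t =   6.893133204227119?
From the given velocity equation v(t) = -9·exp(-t), we substitute t = 6.893133204227119 to get v = -0.00913256550221385.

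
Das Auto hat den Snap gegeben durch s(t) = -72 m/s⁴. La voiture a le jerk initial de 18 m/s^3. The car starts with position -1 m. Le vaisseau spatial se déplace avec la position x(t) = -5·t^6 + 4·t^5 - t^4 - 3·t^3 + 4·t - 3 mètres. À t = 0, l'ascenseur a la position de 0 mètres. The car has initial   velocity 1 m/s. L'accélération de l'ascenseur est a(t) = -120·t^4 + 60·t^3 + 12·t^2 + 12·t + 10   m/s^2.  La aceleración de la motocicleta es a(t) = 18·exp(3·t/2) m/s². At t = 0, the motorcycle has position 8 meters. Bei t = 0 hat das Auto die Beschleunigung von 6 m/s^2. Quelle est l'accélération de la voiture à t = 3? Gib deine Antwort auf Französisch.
Nous devons intégrer notre équation du snap s(t) = -72 2 fois. En prenant ∫s(t)dt et en appliquant j(0) = 18, nous trouvons j(t) = 18 - 72·t. L'intégrale du jerk est l'accélération. En utilisant a(0) = 6, nous obtenons a(t) = -36·t^2 + 18·t + 6. De l'équation de l'accélération a(t) = -36·t^2 + 18·t + 6, nous substituons t = 3 pour obtenir a = -264.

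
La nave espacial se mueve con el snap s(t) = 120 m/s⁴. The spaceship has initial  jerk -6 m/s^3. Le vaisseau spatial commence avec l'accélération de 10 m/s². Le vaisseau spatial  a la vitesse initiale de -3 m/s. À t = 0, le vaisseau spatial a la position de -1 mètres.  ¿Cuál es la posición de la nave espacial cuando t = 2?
Partiendo del snap s(t) = 120, tomamos 4 antiderivadas. La integral del snap es la sacudida. Usando j(0) = -6, obtenemos j(t) = 120·t - 6. Integrando la sacudida y usando la condición inicial a(0) = 10, obtenemos a(t) = 60·t^2 - 6·t + 10. La antiderivada de la aceleración, con v(0) = -3, da la velocidad: v(t) = 20·t^3 - 3·t^2 + 10·t - 3. La antiderivada de la velocidad, con x(0) = -1, da la posición: x(t) = 5·t^4 - t^3 + 5·t^2 - 3·t - 1. De la ecuación de la posición x(t) = 5·t^4 - t^3 + 5·t^2 - 3·t - 1, sustituimos t = 2 para obtener x = 85.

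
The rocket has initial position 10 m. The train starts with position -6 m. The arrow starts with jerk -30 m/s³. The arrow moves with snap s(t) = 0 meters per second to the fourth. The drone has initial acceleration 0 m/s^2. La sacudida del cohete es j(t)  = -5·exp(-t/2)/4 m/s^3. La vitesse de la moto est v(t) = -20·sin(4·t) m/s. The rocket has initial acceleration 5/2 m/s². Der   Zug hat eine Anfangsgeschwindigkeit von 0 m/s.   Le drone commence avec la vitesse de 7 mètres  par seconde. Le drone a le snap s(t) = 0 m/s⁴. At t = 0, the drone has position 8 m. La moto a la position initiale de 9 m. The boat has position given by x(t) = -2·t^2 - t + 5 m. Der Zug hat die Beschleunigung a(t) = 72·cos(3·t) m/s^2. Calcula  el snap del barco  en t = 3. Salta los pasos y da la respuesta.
s(3) = 0.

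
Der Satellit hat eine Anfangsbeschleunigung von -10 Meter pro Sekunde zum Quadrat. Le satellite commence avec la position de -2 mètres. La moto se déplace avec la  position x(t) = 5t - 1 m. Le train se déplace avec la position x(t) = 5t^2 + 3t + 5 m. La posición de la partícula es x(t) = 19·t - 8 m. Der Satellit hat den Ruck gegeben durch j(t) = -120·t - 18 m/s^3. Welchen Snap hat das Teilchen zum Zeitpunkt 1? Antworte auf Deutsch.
Wir müssen unsere Gleichung für die Position x(t) = 19·t - 8 4-mal ableiten. Durch Ableiten von der Position erhalten wir die Geschwindigkeit: v(t) = 19. Die Ableitung von der Geschwindigkeit ergibt die Beschleunigung: a(t) = 0. Mit d/dt von a(t) finden wir j(t) = 0. Die Ableitung von dem Ruck ergibt den Snap: s(t) = 0. Wir haben den Snap s(t) = 0. Durch Einsetzen von t = 1: s(1) = 0.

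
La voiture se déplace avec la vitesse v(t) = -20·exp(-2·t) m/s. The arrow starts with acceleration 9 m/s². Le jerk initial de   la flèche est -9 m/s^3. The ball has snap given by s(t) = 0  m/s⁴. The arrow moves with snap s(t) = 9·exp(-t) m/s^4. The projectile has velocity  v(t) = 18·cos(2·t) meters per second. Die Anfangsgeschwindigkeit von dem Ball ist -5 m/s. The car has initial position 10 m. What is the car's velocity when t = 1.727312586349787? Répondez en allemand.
Aus der Gleichung für die Geschwindigkeit v(t) = -20·exp(-2·t), setzen wir t = 1.727312586349787 ein und erhalten v = -0.631982927186495.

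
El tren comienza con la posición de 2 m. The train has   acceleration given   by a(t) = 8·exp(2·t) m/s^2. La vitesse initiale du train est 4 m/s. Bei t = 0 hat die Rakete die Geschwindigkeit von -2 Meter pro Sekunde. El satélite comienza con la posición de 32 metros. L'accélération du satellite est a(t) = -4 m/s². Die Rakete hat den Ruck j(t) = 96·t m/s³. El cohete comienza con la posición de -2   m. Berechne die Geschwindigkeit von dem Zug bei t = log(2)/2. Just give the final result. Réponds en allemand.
Die Antwort ist 8.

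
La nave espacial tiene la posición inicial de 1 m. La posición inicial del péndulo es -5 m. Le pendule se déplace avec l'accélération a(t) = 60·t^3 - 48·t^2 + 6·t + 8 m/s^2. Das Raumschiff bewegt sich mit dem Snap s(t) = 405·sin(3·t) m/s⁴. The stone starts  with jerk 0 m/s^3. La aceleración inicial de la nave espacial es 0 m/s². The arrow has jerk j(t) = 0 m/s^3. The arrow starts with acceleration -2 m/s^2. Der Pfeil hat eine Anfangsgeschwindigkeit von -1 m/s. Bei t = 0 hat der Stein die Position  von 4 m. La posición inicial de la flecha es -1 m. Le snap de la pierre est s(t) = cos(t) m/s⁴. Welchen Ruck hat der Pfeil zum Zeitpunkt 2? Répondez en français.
De l'équation du jerk j(t) = 0, nous substituons t = 2 pour obtenir j = 0.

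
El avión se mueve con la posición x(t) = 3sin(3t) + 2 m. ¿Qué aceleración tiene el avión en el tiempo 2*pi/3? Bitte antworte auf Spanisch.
Debemos derivar nuestra ecuación de la posición x(t) = 3·sin(3·t) + 2 2 veces. Derivando la posición, obtenemos la velocidad: v(t) = 9·cos(3·t). Tomando d/dt de v(t), encontramos a(t) = -27·sin(3·t). Tenemos la aceleración a(t) = -27·sin(3·t). Sustituyendo t = 2*pi/3: a(2*pi/3) = 0.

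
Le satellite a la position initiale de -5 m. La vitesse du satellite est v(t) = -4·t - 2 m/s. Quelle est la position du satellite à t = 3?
Pour résoudre ceci, nous devons prendre 1 intégrale de notre équation de la vitesse v(t) = -4·t - 2. L'intégrale de la vitesse est la position. En utilisant x(0) = -5, nous obtenons x(t) = -2·t^2 - 2·t - 5. De l'équation de la position x(t) = -2·t^2 - 2·t - 5, nous substituons t = 3 pour obtenir x = -29.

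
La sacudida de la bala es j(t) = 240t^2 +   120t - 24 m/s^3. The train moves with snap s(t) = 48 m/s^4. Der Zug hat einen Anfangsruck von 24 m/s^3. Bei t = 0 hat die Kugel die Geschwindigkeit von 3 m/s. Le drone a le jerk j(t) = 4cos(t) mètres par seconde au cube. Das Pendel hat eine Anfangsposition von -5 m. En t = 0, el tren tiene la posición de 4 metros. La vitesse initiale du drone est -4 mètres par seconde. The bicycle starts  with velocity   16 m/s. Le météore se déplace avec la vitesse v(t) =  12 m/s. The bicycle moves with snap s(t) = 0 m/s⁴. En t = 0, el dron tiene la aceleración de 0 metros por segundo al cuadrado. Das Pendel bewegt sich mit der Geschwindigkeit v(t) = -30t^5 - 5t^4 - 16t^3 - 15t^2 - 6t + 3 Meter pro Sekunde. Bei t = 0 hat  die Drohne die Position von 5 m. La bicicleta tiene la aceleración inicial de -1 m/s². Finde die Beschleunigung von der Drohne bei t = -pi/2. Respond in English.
We must find the antiderivative of our jerk equation j(t) = 4·cos(t) 1 time. The integral of jerk is acceleration. Using a(0) = 0, we get a(t) = 4·sin(t). From the given acceleration equation a(t) = 4·sin(t), we substitute t = -pi/2 to get a = -4.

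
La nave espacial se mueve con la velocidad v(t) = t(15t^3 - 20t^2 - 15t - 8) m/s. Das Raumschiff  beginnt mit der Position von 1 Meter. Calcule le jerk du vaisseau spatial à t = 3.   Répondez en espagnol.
Debemos derivar nuestra ecuación de la velocidad v(t) = t·(15·t^3 - 20·t^2 - 15·t - 8) 2 veces. Derivando la velocidad, obtenemos la aceleración: a(t) = 15·t^3 - 20·t^2 + t·(45·t^2 - 40·t - 15) - 15·t - 8. Tomando d/dt de a(t), encontramos j(t) = 90·t^2 + t·(90·t - 40) - 80·t - 30. Tenemos la sacudida j(t) = 90·t^2 + t·(90·t - 40) - 80·t - 30. Sustituyendo t = 3: j(3) = 1230.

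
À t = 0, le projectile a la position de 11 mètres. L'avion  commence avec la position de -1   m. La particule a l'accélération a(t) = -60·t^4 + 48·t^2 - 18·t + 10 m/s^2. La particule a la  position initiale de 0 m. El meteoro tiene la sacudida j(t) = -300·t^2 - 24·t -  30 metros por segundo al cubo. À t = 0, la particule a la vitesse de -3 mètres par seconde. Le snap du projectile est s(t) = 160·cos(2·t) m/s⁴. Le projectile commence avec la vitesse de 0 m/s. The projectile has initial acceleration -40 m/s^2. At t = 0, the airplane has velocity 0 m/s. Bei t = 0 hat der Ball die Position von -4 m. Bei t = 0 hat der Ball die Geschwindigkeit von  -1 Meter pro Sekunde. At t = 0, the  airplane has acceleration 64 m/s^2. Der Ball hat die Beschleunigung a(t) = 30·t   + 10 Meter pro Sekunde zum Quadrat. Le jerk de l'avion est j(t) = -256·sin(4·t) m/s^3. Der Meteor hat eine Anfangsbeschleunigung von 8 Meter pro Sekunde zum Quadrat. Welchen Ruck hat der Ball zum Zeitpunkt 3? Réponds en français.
Pour résoudre ceci, nous devons prendre 1 dérivée de notre équation de l'accélération a(t) = 30·t + 10. En prenant d/dt de a(t), nous trouvons j(t) = 30. Nous avons le jerk j(t) = 30. En substituant t = 3: j(3) = 30.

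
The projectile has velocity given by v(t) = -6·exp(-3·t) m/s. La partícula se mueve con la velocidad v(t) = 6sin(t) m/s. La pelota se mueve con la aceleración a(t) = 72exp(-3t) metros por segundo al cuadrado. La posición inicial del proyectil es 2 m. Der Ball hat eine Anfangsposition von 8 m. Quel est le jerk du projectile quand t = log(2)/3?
Nous devons dériver notre équation de la vitesse v(t) = -6·exp(-3·t) 2 fois. En dérivant la vitesse, nous obtenons l'accélération: a(t) = 18·exp(-3·t). La dérivée de l'accélération donne le jerk: j(t) = -54·exp(-3·t). Nous avons le jerk j(t) = -54·exp(-3·t). En substituant t = log(2)/3: j(log(2)/3) = -27.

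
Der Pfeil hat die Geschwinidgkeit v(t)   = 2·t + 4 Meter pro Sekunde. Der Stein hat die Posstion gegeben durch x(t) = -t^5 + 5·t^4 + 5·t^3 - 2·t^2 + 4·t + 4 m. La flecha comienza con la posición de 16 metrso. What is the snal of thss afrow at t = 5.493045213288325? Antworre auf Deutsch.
Ausgehend von der Geschwindigkeit v(t) = 2·t + 4, nehmen wir 3 Ableitungen. Mit d/dt von v(t) finden wir a(t) = 2. Durch Ableiten von der Beschleunigung erhalten wir den Ruck: j(t) = 0. Mit d/dt von j(t) finden wir s(t) = 0. Wir haben den Snap s(t) = 0. Durch Einsetzen von t = 5.493045213288325: s(5.493045213288325) = 0.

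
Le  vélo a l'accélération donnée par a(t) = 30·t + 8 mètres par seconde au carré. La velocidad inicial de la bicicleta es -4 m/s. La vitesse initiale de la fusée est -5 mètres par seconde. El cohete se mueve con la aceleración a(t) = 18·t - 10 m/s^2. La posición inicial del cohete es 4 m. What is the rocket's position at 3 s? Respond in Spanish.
Necesitamos integrar nuestra ecuación de la aceleración a(t) = 18·t - 10 2 veces. La integral de la aceleración es la velocidad. Usando v(0) = -5, obtenemos v(t) = 9·t^2 - 10·t - 5. La antiderivada de la velocidad es la posición. Usando x(0) = 4, obtenemos x(t) = 3·t^3 - 5·t^2 - 5·t + 4. Usando x(t) = 3·t^3 - 5·t^2 - 5·t + 4 y sustituyendo t = 3, encontramos x = 25.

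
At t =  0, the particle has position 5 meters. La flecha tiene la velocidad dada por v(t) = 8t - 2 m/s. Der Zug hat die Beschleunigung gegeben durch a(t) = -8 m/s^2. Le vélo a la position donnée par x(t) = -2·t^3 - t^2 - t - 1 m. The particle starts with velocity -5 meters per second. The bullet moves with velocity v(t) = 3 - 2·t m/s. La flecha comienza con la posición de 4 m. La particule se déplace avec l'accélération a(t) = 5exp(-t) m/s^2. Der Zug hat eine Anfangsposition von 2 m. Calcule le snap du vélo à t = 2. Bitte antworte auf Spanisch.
Partiendo de la posición x(t) = -2·t^3 - t^2 - t - 1, tomamos 4 derivadas. Tomando d/dt de x(t), encontramos v(t) = -6·t^2 - 2·t - 1. La derivada de la velocidad da la aceleración: a(t) = -12·t - 2. Tomando d/dt de a(t), encontramos j(t) = -12. La derivada de la sacudida da el snap: s(t) = 0. Usando s(t) = 0 y sustituyendo t = 2, encontramos s = 0.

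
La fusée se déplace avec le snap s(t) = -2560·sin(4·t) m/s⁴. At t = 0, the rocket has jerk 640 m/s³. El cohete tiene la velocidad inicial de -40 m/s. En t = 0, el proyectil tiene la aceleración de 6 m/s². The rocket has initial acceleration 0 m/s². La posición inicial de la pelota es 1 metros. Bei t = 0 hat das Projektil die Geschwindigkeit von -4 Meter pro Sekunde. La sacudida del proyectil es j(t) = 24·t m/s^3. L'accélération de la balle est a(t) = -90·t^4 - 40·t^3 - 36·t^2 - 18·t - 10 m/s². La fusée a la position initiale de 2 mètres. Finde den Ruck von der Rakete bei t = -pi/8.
Wir müssen das Integral unserer Gleichung für den Snap s(t) = -2560·sin(4·t) 1-mal finden. Durch Integration von dem Snap und Verwendung der Anfangsbedingung j(0) = 640, erhalten wir j(t) = 640·cos(4·t). Wir haben den Ruck j(t) = 640·cos(4·t). Durch Einsetzen von t = -pi/8: j(-pi/8) = 0.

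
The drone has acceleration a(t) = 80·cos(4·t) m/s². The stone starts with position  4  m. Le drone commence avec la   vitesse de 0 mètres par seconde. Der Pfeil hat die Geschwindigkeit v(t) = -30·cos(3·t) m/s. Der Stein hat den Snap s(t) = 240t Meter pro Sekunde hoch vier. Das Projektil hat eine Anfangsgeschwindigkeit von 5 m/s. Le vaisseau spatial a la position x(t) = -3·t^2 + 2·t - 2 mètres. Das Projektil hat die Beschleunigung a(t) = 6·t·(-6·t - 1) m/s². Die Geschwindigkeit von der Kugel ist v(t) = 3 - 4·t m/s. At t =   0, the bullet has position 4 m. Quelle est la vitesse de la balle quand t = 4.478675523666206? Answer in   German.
Aus der Gleichung für die Geschwindigkeit v(t) = 3 - 4·t, setzen wir t = 4.478675523666206 ein und erhalten v = -14.9147020946648.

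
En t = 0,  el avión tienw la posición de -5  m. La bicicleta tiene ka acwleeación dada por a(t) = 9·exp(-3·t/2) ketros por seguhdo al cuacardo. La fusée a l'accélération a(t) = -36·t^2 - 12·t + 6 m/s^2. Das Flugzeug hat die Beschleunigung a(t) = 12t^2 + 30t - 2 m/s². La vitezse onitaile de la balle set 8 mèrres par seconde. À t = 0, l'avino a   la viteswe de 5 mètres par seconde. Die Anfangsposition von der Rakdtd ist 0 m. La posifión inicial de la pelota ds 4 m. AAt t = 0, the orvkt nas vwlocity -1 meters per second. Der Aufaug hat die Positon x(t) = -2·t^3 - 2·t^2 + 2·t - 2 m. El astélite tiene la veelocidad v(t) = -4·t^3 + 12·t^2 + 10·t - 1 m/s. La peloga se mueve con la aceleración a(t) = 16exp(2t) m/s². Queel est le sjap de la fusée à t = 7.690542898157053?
En partant de l'accélération a(t) = -36·t^2 - 12·t + 6, nous prenons 2 dérivées. La dérivée de l'accélération donne le jerk: j(t) = -72·t - 12. En prenant d/dt de j(t), nous trouvons s(t) = -72. En utilisant s(t) = -72 et en substituant t = 7.690542898157053, nous trouvons s = -72.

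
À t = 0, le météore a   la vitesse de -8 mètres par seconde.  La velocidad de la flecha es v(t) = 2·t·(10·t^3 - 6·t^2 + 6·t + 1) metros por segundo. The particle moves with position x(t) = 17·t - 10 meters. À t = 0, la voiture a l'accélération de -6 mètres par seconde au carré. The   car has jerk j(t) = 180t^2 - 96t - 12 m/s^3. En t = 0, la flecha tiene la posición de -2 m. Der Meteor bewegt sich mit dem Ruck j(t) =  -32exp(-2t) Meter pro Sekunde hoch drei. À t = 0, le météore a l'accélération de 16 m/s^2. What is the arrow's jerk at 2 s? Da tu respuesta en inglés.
To solve this, we need to take 2 derivatives of our velocity equation v(t) = 2·t·(10·t^3 - 6·t^2 + 6·t + 1). Differentiating velocity, we get acceleration: a(t) = 20·t^3 - 12·t^2 + 2·t·(30·t^2 - 12·t + 6) + 12·t + 2. Taking d/dt of a(t), we find j(t) = 120·t^2 + 2·t·(60·t - 12) - 48·t + 24. We have jerk j(t) = 120·t^2 + 2·t·(60·t - 12) - 48·t + 24. Substituting t = 2: j(2) = 840.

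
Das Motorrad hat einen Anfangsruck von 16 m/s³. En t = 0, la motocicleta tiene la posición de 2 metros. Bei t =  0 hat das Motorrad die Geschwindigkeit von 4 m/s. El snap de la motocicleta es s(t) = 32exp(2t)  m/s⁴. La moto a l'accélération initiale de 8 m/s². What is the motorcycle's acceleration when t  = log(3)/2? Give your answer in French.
En partant du snap s(t) = 32·exp(2·t), nous prenons 2 intégrales. En intégrant le snap et en utilisant la condition initiale j(0) = 16, nous obtenons j(t) = 16·exp(2·t). En intégrant le jerk et en utilisant la condition initiale a(0) = 8, nous obtenons a(t) = 8·exp(2·t). En utilisant a(t) = 8·exp(2·t) et en substituant t = log(3)/2, nous trouvons a = 24.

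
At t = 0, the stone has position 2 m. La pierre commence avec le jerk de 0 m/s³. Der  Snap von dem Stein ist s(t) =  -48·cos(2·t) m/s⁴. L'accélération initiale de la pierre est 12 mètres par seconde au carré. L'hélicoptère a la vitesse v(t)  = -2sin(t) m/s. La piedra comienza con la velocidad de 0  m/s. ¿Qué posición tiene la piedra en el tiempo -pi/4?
Necesitamos integrar nuestra ecuación del snap s(t) = -48·cos(2·t) 4 veces. Tomando ∫s(t)dt y aplicando j(0) = 0, encontramos j(t) = -24·sin(2·t). Tomando ∫j(t)dt y aplicando a(0) = 12, encontramos a(t) = 12·cos(2·t). Tomando ∫a(t)dt y aplicando v(0) = 0, encontramos v(t) = 6·sin(2·t). La integral de la velocidad, con x(0) = 2, da la posición: x(t) = 5 - 3·cos(2·t). De la ecuación de la posición x(t) = 5 - 3·cos(2·t), sustituimos t = -pi/4 para obtener x = 5.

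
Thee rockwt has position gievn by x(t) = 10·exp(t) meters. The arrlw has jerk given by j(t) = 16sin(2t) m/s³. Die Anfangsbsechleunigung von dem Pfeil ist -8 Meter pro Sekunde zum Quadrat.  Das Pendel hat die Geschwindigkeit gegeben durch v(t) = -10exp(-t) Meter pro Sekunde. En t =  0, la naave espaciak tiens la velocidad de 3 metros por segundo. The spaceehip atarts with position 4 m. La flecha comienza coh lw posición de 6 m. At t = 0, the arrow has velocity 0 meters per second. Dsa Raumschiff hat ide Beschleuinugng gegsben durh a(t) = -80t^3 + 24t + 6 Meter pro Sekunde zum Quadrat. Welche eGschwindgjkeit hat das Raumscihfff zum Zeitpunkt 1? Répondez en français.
En partant de l'accélération a(t) = -80·t^3 + 24·t + 6, nous prenons 1 intégrale. La primitive de l'accélération est la vitesse. En utilisant v(0) = 3, nous obtenons v(t) = -20·t^4 + 12·t^2 + 6·t + 3. Nous avons la vitesse v(t) = -20·t^4 + 12·t^2 + 6·t + 3. En substituant t = 1: v(1) = 1.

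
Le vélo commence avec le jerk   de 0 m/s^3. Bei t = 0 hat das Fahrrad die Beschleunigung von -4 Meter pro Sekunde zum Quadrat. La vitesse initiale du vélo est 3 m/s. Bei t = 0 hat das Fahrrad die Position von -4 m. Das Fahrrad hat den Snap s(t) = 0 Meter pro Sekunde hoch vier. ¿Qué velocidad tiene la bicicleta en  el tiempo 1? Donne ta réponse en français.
Nous devons intégrer notre équation du snap s(t) = 0 3 fois. En prenant ∫s(t)dt et en appliquant j(0) = 0, nous trouvons j(t) = 0. En intégrant le jerk et en utilisant la condition initiale a(0) = -4, nous obtenons a(t) = -4. En intégrant l'accélération et en utilisant la condition initiale v(0) = 3, nous obtenons v(t) = 3 - 4·t. De l'équation de la vitesse v(t) = 3 - 4·t, nous substituons t = 1 pour obtenir v = -1.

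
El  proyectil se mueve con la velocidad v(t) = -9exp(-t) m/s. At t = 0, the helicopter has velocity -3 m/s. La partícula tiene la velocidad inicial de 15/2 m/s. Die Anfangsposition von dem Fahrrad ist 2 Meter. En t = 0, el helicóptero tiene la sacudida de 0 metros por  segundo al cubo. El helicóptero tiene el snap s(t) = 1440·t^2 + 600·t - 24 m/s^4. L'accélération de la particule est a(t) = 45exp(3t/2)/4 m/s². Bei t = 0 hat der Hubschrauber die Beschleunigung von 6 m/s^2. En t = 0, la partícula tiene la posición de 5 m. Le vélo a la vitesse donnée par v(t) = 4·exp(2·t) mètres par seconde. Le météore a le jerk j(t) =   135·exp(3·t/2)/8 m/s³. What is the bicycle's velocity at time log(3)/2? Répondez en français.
Nous avons la vitesse v(t) = 4·exp(2·t). En substituant t = log(3)/2: v(log(3)/2) = 12.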